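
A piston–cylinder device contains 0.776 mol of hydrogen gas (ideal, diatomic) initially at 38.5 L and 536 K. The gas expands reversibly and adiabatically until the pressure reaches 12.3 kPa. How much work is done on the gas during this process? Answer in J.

-3750 J

P₁ = nRT₁/V₁ = 0.776×8.314×536/38.5 = 89.8 kPa.
Adiabatic: T₂/T₁ = (P₂/P₁)^((γ−1)/γ) ⇒ T₂ = 536×(0.137)^0.286 = 304 K; V₂ = 159 L.
ΔU = nCvΔT = 0.776×20.8×(304−536) = -3750 J.
Q = 0 for an adiabatic process, so W = −ΔU = 3750 J.
Work done on the gas = −W_by = -3750 J.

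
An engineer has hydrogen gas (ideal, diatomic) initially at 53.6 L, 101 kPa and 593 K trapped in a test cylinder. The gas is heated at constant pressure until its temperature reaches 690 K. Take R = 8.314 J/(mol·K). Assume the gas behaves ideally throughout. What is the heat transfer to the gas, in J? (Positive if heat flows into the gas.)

3100 J

n = P₁V₁/(RT₁) = 101×53.6/(8.314×593) = 1.10 mol.
Isobaric: P stays 101 kPa; V/T = const ⇒ T₂ = 690 K, V₂ = 62.4 L.
W = PΔV = 101×(62.4−53.6) kPa·L = 886 J.
ΔU = nCvΔT = 1.10×20.8×(690−593) = 2210 J.
Q = ΔU + W = nCpΔT = 3100 J.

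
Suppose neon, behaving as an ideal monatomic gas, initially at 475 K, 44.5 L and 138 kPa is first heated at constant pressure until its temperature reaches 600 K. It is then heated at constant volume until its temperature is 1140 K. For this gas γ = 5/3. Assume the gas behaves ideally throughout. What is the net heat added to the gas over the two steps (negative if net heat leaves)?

14500 J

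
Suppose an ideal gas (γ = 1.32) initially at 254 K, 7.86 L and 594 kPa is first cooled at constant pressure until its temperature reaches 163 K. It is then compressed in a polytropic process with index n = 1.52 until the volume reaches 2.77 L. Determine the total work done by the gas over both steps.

-3780 J

n = P₁V₁/(RT₁) = 594×7.86/(8.314×254) = 2.21 mol.
Step 1 — Isobaric: P stays 594 kPa; V/T = const ⇒ T₂ = 163 K, V₂ = 5.04 L.
W = PΔV = 594×(5.04−7.86) kPa·L = -1670 J.
ΔU = nCvΔT = 2.21×26.0×(163−254) = -5230 J.
Q = ΔU + W = nCpΔT = -6900 J.
State after step 1: P = 594 kPa, V = 5.04 L, T = 163 K.
Step 2 — Polytropic n=1.52: T₂ = T₁(V₁/V₂)^(n−1) = 163×(1.82)^0.52 = 223 K; P₂ = P₁(V₁/V₂)^n = 1480 kPa.
W = (P₁V₁−P₂V₂)/(n−1) = (594×5.04−1480×2.77)/0.52 = -2110 J.
ΔU = nCvΔT = 2.21×26.0×(223−163) = 3420 J.
Q = ΔU + W = 1320 J.
Net over both steps: W = -3780 J, Q = -5580 J, ΔU = -1800 J.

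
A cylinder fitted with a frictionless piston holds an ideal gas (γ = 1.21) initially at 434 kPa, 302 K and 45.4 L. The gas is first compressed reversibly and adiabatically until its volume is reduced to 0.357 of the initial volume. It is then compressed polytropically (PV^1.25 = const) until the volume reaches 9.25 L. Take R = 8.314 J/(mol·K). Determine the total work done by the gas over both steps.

n = P₁V₁/(RT₁) = 434×45.4/(8.314×302) = 7.85 mol.
Step 1 — Adiabatic: TV^(γ−1) = const ⇒ T₂ = 302×(2.80)^0.210 = 375 K; PV^γ = const ⇒ P₂ = 1510 kPa.
ΔU = nCvΔT = 7.85×39.6×(375−302) = 22700 J.
Q = 0 for an adiabatic process, so W = −ΔU = -22700 J.
State after step 1: P = 1510 kPa, V = 16.2 L, T = 375 K.
Step 2 — Polytropic n=1.25: T₂ = T₁(V₁/V₂)^(n−1) = 375×(1.75)^0.25 = 431 K; P₂ = P₁(V₁/V₂)^n = 3040 kPa.
W = (P₁V₁−P₂V₂)/(n−1) = (1510×16.2−3040×9.25)/0.25 = -14700 J.
ΔU = nCvΔT = 7.85×39.6×(431−375) = 17500 J.
Q = ΔU + W = 2810 J.
Net over both steps: W = -37400 J, Q = 2810 J, ΔU = 40200 J.

-37400 J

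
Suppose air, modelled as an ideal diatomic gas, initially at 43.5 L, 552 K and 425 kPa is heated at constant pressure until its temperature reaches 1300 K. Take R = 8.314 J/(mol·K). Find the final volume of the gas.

102 L

Isobaric: P stays 425 kPa; V/T = const ⇒ T₂ = 1300 K, V₂ = 102 L.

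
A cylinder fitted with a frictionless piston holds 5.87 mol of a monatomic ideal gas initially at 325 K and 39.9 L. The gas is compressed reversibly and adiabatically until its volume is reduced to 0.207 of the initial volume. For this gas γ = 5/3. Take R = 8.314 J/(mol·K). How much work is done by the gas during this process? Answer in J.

P₁ = nRT₁/V₁ = 5.87×8.314×325/39.9 = 398 kPa.
Adiabatic: TV^(γ−1) = const ⇒ T₂ = 325×(4.83)^0.667 = 929 K; PV^γ = const ⇒ P₂ = 5490 kPa.
ΔU = nCvΔT = 5.87×12.5×(929−325) = 44200 J.
Q = 0 for an adiabatic process, so W = −ΔU = -44200 J.

-44200 J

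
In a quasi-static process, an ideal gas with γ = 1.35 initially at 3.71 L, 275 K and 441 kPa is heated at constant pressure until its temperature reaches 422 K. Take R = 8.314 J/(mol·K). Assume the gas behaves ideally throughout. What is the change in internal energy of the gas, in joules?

2500 J

n = P₁V₁/(RT₁) = 441×3.71/(8.314×275) = 0.716 mol.
Isobaric: P stays 441 kPa; V/T = const ⇒ T₂ = 422 K, V₂ = 5.69 L.
For an ideal gas ΔU = nCvΔT with Cv = R/(γ−1) = 23.8 J/(mol·K).
ΔU = 0.716×23.8×(422−275) = 2500 J.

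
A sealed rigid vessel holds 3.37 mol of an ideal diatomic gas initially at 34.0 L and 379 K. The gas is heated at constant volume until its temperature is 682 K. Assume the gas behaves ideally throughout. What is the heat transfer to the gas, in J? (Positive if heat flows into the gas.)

P₁ = nRT₁/V₁ = 3.37×8.314×379/34.0 = 312 kPa.
Isochoric: V stays 34.0 L; P/T = const ⇒ T₂ = 682 K, P₂ = 562 kPa.
W = 0 (no volume change).
ΔU = nCvΔT = 3.37×20.8×(682−379) = 21200 J.
Q = ΔU = 21200 J.

21200 J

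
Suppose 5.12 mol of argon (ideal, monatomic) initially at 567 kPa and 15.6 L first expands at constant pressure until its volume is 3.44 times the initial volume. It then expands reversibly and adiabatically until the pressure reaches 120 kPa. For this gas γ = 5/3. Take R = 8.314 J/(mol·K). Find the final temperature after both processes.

384 K

T₁ = P₁V₁/(nR) = 567×15.6/(5.12×8.314) = 208 K.
Step 1 — Isobaric: P stays 567 kPa; V/T = const ⇒ T₂ = 715 K, V₂ = 53.7 L.
W = PΔV = 567×(53.7−15.6) kPa·L = 21600 J.
ΔU = nCvΔT = 5.12×12.5×(715−208) = 32400 J.
Q = ΔU + W = nCpΔT = 54000 J.
State after step 1: P = 567 kPa, V = 53.7 L, T = 715 K.
Step 2 — Adiabatic: T₂/T₁ = (P₂/P₁)^((γ−1)/γ) ⇒ T₂ = 715×(0.212)^0.400 = 384 K; V₂ = 136 L.
ΔU = nCvΔT = 5.12×12.5×(384−715) = -21100 J.
Q = 0 for an adiabatic process, so W = −ΔU = 21100 J.
Net over both steps: W = 42700 J, Q = 54000 J, ΔU = 11300 J.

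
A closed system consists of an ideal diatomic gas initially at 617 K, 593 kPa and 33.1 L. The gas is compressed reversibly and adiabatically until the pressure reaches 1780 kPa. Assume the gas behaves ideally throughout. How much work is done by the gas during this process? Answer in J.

n = P₁V₁/(RT₁) = 593×33.1/(8.314×617) = 3.83 mol.
Adiabatic: T₂/T₁ = (P₂/P₁)^((γ−1)/γ) ⇒ T₂ = 617×(3.00)^0.286 = 845 K; V₂ = 15.1 L.
ΔU = nCvΔT = 3.83×20.8×(845−617) = 18100 J.
Q = 0 for an adiabatic process, so W = −ΔU = -18100 J.

-18100 J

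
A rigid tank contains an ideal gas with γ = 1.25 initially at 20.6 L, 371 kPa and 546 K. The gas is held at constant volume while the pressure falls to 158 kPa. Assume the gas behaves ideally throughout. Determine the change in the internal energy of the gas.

n = P₁V₁/(RT₁) = 371×20.6/(8.314×546) = 1.68 mol.
Isochoric: V stays 20.6 L; P/T = const ⇒ T₂ = 233 K, P₂ = 158 kPa.
For an ideal gas ΔU = nCvΔT with Cv = R/(γ−1) = 33.3 J/(mol·K).
ΔU = 1.68×33.3×(233−546) = -17600 J.

-17600 J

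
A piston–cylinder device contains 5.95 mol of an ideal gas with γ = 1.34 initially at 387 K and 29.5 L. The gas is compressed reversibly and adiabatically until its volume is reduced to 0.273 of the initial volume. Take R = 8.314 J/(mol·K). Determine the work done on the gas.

P₁ = nRT₁/V₁ = 5.95×8.314×387/29.5 = 649 kPa.
Adiabatic: TV^(γ−1) = const ⇒ T₂ = 387×(3.66)^0.340 = 602 K; PV^γ = const ⇒ P₂ = 3700 kPa.
ΔU = nCvΔT = 5.95×24.5×(602−387) = 31200 J.
Q = 0 for an adiabatic process, so W = −ΔU = -31200 J.
Work done on the gas = −W_by = 31200 J.

31200 J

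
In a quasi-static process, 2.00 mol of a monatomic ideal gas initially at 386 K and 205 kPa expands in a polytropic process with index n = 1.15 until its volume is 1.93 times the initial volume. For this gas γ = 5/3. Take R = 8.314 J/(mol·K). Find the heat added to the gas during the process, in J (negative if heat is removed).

3110 J

V₁ = nRT₁/P₁ = 2.00×8.314×386/205 = 31.3 L.
Polytropic n=1.15: T₂ = T₁(V₁/V₂)^(n−1) = 386×(0.518)^0.15 = 350 K; P₂ = P₁(V₁/V₂)^n = 96.2 kPa.
W = (P₁V₁−P₂V₂)/(n−1) = (205×31.3−96.2×60.4)/0.15 = 4020 J.
ΔU = nCvΔT = 2.00×12.5×(350−386) = -904 J.
Q = ΔU + W = 3110 J.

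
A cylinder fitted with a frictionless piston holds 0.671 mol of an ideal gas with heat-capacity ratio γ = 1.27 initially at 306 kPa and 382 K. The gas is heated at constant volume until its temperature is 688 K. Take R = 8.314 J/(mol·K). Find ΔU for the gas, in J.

V₁ = nRT₁/P₁ = 0.671×8.314×382/306 = 6.96 L.
Isochoric: V stays 6.96 L; P/T = const ⇒ T₂ = 688 K, P₂ = 551 kPa.
For an ideal gas ΔU = nCvΔT with Cv = R/(γ−1) = 30.8 J/(mol·K).
ΔU = 0.671×30.8×(688−382) = 6320 J.

6320 J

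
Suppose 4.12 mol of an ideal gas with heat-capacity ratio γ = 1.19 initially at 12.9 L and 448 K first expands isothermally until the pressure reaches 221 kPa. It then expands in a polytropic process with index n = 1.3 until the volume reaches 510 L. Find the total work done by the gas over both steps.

48900 J

P₁ = nRT₁/V₁ = 4.12×8.314×448/12.9 = 1190 kPa.
Step 1 — Isothermal: T stays 448 K; PV = const ⇒ V₂ = 69.4 L, P₂ = 221 kPa.
ΔU = 0 (ideal gas, T constant).
W = nRT ln(V₂/V₁) = 4.12×8.314×448×ln(5.38) = 25800 J.
Q = ΔU + W = 25800 J.
State after step 1: P = 221 kPa, V = 69.4 L, T = 448 K.
Step 2 — Polytropic n=1.3: T₂ = T₁(V₁/V₂)^(n−1) = 448×(0.136)^0.30 = 246 K; P₂ = P₁(V₁/V₂)^n = 16.5 kPa.
W = (P₁V₁−P₂V₂)/(n−1) = (221×69.4−16.5×510)/0.30 = 23000 J.
ΔU = nCvΔT = 4.12×43.8×(246−448) = -36400 J.
Q = ΔU + W = -13300 J.
Net over both steps: W = 48900 J, Q = 12500 J, ΔU = -36400 J.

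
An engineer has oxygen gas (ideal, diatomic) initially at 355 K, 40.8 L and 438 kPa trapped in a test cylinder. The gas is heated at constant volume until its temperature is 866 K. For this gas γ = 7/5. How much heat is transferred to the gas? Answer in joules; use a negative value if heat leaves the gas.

64300 J

n = P₁V₁/(RT₁) = 438×40.8/(8.314×355) = 6.05 mol.
Isochoric: V stays 40.8 L; P/T = const ⇒ T₂ = 866 K, P₂ = 1070 kPa.
W = 0 (no volume change).
ΔU = nCvΔT = 6.05×20.8×(866−355) = 64300 J.
Q = ΔU = 64300 J.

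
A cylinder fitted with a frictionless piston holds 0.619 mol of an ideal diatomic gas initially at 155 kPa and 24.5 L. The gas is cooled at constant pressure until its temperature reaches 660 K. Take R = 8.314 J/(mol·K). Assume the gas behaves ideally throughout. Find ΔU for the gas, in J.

T₁ = P₁V₁/(nR) = 155×24.5/(0.619×8.314) = 738 K.
Isobaric: P stays 155 kPa; V/T = const ⇒ T₂ = 660 K, V₂ = 21.9 L.
For an ideal gas ΔU = nCvΔT with Cv = (5/2)R = 20.8 J/(mol·K).
ΔU = 0.619×20.8×(660−738) = -1000 J.

-1000 J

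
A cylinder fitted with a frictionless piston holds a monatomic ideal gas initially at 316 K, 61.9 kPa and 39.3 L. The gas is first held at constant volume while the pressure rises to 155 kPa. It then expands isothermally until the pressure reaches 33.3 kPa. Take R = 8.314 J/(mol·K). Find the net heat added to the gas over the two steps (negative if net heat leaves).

n = P₁V₁/(RT₁) = 61.9×39.3/(8.314×316) = 0.926 mol.
Step 1 — Isochoric: V stays 39.3 L; P/T = const ⇒ T₂ = 791 K, P₂ = 155 kPa.
W = 0 (no volume change).
ΔU = nCvΔT = 0.926×12.5×(791−316) = 5490 J.
Q = ΔU = 5490 J.
State after step 1: P = 155 kPa, V = 39.3 L, T = 791 K.
Step 2 — Isothermal: T stays 791 K; PV = const ⇒ V₂ = 183 L, P₂ = 33.3 kPa.
ΔU = 0 (ideal gas, T constant).
W = nRT ln(V₂/V₁) = 0.926×8.314×791×ln(4.65) = 9370 J.
Q = ΔU + W = 9370 J.
Net over both steps: W = 9370 J, Q = 14900 J, ΔU = 5490 J.

14900 J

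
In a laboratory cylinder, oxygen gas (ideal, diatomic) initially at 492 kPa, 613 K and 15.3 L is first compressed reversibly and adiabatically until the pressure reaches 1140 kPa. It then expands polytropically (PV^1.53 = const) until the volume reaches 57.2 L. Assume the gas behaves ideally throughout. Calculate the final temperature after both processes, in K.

282 K

n = P₁V₁/(RT₁) = 492×15.3/(8.314×613) = 1.48 mol.
Step 1 — Adiabatic: T₂/T₁ = (P₂/P₁)^((γ−1)/γ) ⇒ T₂ = 613×(2.32)^0.286 = 779 K; V₂ = 8.39 L.
ΔU = nCvΔT = 1.48×20.8×(779−613) = 5110 J.
Q = 0 for an adiabatic process, so W = −ΔU = -5110 J.
State after step 1: P = 1140 kPa, V = 8.39 L, T = 779 K.
Step 2 — Polytropic n=1.53: T₂ = T₁(V₁/V₂)^(n−1) = 779×(0.147)^0.53 = 282 K; P₂ = P₁(V₁/V₂)^n = 60.5 kPa.
W = (P₁V₁−P₂V₂)/(n−1) = (1140×8.39−60.5×57.2)/0.53 = 11500 J.
ΔU = nCvΔT = 1.48×20.8×(282−779) = -15300 J.
Q = ΔU + W = -3750 J.
Net over both steps: W = 6420 J, Q = -3750 J, ΔU = -10200 J.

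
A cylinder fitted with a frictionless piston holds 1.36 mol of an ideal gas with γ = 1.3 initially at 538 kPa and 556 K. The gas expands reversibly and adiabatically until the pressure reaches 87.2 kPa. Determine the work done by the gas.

V₁ = nRT₁/P₁ = 1.36×8.314×556/538 = 11.7 L.
Adiabatic: T₂/T₁ = (P₂/P₁)^((γ−1)/γ) ⇒ T₂ = 556×(0.162)^0.231 = 365 K; V₂ = 47.4 L.
ΔU = nCvΔT = 1.36×27.7×(365−556) = -7190 J.
Q = 0 for an adiabatic process, so W = −ΔU = 7190 J.

7190 J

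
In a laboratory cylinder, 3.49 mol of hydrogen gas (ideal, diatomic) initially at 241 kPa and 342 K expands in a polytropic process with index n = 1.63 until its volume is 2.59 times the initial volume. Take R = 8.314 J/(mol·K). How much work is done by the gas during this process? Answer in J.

7100 J

V₁ = nRT₁/P₁ = 3.49×8.314×342/241 = 41.2 L.
Polytropic n=1.63: T₂ = T₁(V₁/V₂)^(n−1) = 342×(0.386)^0.63 = 188 K; P₂ = P₁(V₁/V₂)^n = 51.1 kPa.
W = (P₁V₁−P₂V₂)/(n−1) = (241×41.2−51.1×107)/0.63 = 7100 J.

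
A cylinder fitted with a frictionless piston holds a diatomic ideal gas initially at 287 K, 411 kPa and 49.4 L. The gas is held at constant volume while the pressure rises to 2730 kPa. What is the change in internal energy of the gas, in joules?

n = P₁V₁/(RT₁) = 411×49.4/(8.314×287) = 8.51 mol.
Isochoric: V stays 49.4 L; P/T = const ⇒ T₂ = 1910 K, P₂ = 2730 kPa.
For an ideal gas ΔU = nCvΔT with Cv = (5/2)R = 20.8 J/(mol·K).
ΔU = 8.51×20.8×(1910−287) = 286000 J.

286000 J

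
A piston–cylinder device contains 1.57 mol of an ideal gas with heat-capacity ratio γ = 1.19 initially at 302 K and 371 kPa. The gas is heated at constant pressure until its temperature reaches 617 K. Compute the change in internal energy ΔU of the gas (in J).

21600 J

V₁ = nRT₁/P₁ = 1.57×8.314×302/371 = 10.6 L.
Isobaric: P stays 371 kPa; V/T = const ⇒ T₂ = 617 K, V₂ = 21.7 L.
For an ideal gas ΔU = nCvΔT with Cv = R/(γ−1) = 43.8 J/(mol·K).
ΔU = 1.57×43.8×(617−302) = 21600 J.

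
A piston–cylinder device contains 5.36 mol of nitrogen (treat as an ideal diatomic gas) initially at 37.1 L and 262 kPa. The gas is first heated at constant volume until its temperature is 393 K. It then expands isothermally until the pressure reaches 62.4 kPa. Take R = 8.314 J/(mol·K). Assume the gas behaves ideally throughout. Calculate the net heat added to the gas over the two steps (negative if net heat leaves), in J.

T₁ = P₁V₁/(nR) = 262×37.1/(5.36×8.314) = 218 K.
Step 1 — Isochoric: V stays 37.1 L; P/T = const ⇒ T₂ = 393 K, P₂ = 472 kPa.
W = 0 (no volume change).
ΔU = nCvΔT = 5.36×20.8×(393−218) = 19500 J.
Q = ΔU = 19500 J.
State after step 1: P = 472 kPa, V = 37.1 L, T = 393 K.
Step 2 — Isothermal: T stays 393 K; PV = const ⇒ V₂ = 281 L, P₂ = 62.4 kPa.
ΔU = 0 (ideal gas, T constant).
W = nRT ln(V₂/V₁) = 5.36×8.314×393×ln(7.56) = 35400 J.
Q = ΔU + W = 35400 J.
Net over both steps: W = 35400 J, Q = 54900 J, ΔU = 19500 J.

54900 J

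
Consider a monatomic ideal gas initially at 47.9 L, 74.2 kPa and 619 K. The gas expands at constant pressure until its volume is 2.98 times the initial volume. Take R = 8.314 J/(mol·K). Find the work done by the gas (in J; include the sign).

7040 J

n = P₁V₁/(RT₁) = 74.2×47.9/(8.314×619) = 0.691 mol.
Isobaric: P stays 74.2 kPa; V/T = const ⇒ T₂ = 1840 K, V₂ = 143 L.
W = PΔV = 74.2×(143−47.9) kPa·L = 7040 J.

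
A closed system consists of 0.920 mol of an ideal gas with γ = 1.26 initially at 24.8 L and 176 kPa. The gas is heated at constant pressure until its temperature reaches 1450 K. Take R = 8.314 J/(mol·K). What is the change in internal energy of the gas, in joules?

25900 J

T₁ = P₁V₁/(nR) = 176×24.8/(0.920×8.314) = 571 K.
Isobaric: P stays 176 kPa; V/T = const ⇒ T₂ = 1450 K, V₂ = 63.0 L.
For an ideal gas ΔU = nCvΔT with Cv = R/(γ−1) = 32.0 J/(mol·K).
ΔU = 0.920×32.0×(1450−571) = 25900 J.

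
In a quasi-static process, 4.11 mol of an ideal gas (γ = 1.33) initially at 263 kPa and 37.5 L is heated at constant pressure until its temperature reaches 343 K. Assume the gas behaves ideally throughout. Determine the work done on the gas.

T₁ = P₁V₁/(nR) = 263×37.5/(4.11×8.314) = 289 K.
Isobaric: P stays 263 kPa; V/T = const ⇒ T₂ = 343 K, V₂ = 44.6 L.
W = PΔV = 263×(44.6−37.5) kPa·L = 1860 J.
Work done on the gas = −W_by = -1860 J.

-1860 J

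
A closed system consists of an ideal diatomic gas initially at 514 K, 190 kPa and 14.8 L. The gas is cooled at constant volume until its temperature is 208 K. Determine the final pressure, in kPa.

Isochoric: V stays 14.8 L; P/T = const ⇒ T₂ = 208 K, P₂ = 76.9 kPa.

76.9 kPa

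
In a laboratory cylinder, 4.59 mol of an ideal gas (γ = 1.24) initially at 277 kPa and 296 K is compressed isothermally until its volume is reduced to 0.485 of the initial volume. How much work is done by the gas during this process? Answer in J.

-8170 J

V₁ = nRT₁/P₁ = 4.59×8.314×296/277 = 40.8 L.
Isothermal: T stays 296 K; PV = const ⇒ V₂ = 19.8 L, P₂ = 571 kPa.
W = nRT ln(V₂/V₁) = 4.59×8.314×296×ln(0.485) = -8170 J.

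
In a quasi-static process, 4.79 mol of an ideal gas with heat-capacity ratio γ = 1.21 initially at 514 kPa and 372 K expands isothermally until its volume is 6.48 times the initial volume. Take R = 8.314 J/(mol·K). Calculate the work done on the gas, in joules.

V₁ = nRT₁/P₁ = 4.79×8.314×372/514 = 28.8 L.
Isothermal: T stays 372 K; PV = const ⇒ V₂ = 187 L, P₂ = 79.3 kPa.
W = nRT ln(V₂/V₁) = 4.79×8.314×372×ln(6.48) = 27700 J.
Work done on the gas = −W_by = -27700 J.

-27700 J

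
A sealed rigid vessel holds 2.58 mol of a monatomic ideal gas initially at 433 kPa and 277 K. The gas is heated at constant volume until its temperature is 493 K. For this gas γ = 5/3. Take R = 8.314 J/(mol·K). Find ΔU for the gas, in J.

6950 J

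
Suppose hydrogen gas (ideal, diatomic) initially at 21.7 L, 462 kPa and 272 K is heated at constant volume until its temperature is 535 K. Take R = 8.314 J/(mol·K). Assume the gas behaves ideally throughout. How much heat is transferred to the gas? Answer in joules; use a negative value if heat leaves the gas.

n = P₁V₁/(RT₁) = 462×21.7/(8.314×272) = 4.43 mol.
Isochoric: V stays 21.7 L; P/T = const ⇒ T₂ = 535 K, P₂ = 909 kPa.
W = 0 (no volume change).
ΔU = nCvΔT = 4.43×20.8×(535−272) = 24200 J.
Q = ΔU = 24200 J.

24200 J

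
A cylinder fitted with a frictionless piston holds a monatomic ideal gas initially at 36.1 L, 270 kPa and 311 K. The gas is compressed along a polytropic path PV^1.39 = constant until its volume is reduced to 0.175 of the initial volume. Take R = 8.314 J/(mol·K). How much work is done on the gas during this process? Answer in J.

24300 J

n = P₁V₁/(RT₁) = 270×36.1/(8.314×311) = 3.77 mol.
Polytropic n=1.39: T₂ = T₁(V₁/V₂)^(n−1) = 311×(5.71)^0.39 = 614 K; P₂ = P₁(V₁/V₂)^n = 3040 kPa.
W = (P₁V₁−P₂V₂)/(n−1) = (270×36.1−3040×6.32)/0.39 = -24300 J.
Work done on the gas = −W_by = 24300 J.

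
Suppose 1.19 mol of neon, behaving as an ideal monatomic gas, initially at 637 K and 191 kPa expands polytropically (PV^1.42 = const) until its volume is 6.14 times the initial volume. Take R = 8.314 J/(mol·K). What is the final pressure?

14.5 kPa

V₁ = nRT₁/P₁ = 1.19×8.314×637/191 = 33.0 L.
Polytropic n=1.42: T₂ = T₁(V₁/V₂)^(n−1) = 637×(0.163)^0.42 = 297 K; P₂ = P₁(V₁/V₂)^n = 14.5 kPa.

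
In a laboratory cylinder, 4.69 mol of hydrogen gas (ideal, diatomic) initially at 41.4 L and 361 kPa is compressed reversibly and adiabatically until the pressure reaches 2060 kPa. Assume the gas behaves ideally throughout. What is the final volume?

T₁ = P₁V₁/(nR) = 361×41.4/(4.69×8.314) = 383 K.
Adiabatic: T₂/T₁ = (P₂/P₁)^((γ−1)/γ) ⇒ T₂ = 383×(5.71)^0.286 = 630 K; V₂ = 11.9 L.

11.9 L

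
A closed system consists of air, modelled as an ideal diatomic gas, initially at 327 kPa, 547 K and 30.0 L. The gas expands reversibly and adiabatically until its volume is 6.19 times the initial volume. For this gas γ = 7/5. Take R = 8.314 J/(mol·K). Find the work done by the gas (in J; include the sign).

12700 J

n = P₁V₁/(RT₁) = 327×30.0/(8.314×547) = 2.16 mol.
Adiabatic: TV^(γ−1) = const ⇒ T₂ = 547×(0.162)^0.400 = 264 K; PV^γ = const ⇒ P₂ = 25.5 kPa.
ΔU = nCvΔT = 2.16×20.8×(264−547) = -12700 J.
Q = 0 for an adiabatic process, so W = −ΔU = 12700 J.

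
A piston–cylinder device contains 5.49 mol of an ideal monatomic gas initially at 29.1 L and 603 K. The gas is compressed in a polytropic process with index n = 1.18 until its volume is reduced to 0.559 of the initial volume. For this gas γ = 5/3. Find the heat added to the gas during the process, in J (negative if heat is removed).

-12300 J

P₁ = nRT₁/V₁ = 5.49×8.314×603/29.1 = 946 kPa.
Polytropic n=1.18: T₂ = T₁(V₁/V₂)^(n−1) = 603×(1.79)^0.18 = 670 K; P₂ = P₁(V₁/V₂)^n = 1880 kPa.
W = (P₁V₁−P₂V₂)/(n−1) = (946×29.1−1880×16.3)/0.18 = -16900 J.
ΔU = nCvΔT = 5.49×12.5×(670−603) = 4560 J.
Q = ΔU + W = -12300 J.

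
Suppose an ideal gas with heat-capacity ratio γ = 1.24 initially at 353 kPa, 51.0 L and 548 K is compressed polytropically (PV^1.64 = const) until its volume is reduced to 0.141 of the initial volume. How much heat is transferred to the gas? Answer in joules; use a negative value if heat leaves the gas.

117000 J

n = P₁V₁/(RT₁) = 353×51.0/(8.314×548) = 3.95 mol.
Polytropic n=1.64: T₂ = T₁(V₁/V₂)^(n−1) = 548×(7.09)^0.64 = 1920 K; P₂ = P₁(V₁/V₂)^n = 8770 kPa.
W = (P₁V₁−P₂V₂)/(n−1) = (353×51.0−8770×7.19)/0.64 = -70400 J.
ΔU = nCvΔT = 3.95×34.6×(1920−548) = 188000 J.
Q = ΔU + W = 117000 J.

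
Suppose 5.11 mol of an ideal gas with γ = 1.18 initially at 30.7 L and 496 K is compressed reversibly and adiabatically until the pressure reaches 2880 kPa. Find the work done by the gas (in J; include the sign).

P₁ = nRT₁/V₁ = 5.11×8.314×496/30.7 = 686 kPa.
Adiabatic: T₂/T₁ = (P₂/P₁)^((γ−1)/γ) ⇒ T₂ = 496×(4.20)^0.153 = 617 K; V₂ = 9.11 L.
ΔU = nCvΔT = 5.11×46.2×(617−496) = 28600 J.
Q = 0 for an adiabatic process, so W = −ΔU = -28600 J.

-28600 J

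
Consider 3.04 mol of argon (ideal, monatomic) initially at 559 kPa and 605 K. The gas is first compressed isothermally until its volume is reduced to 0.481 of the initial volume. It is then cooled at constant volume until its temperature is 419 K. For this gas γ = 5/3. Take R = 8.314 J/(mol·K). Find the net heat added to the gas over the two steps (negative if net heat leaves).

-18200 J

V₁ = nRT₁/P₁ = 3.04×8.314×605/559 = 27.4 L.
Step 1 — Isothermal: T stays 605 K; PV = const ⇒ V₂ = 13.2 L, P₂ = 1160 kPa.
ΔU = 0 (ideal gas, T constant).
W = nRT ln(V₂/V₁) = 3.04×8.314×605×ln(0.481) = -11200 J.
Q = ΔU + W = -11200 J.
State after step 1: P = 1160 kPa, V = 13.2 L, T = 605 K.
Step 2 — Isochoric: V stays 13.2 L; P/T = const ⇒ T₂ = 419 K, P₂ = 805 kPa.
W = 0 (no volume change).
ΔU = nCvΔT = 3.04×12.5×(419−605) = -7050 J.
Q = ΔU = -7050 J.
Net over both steps: W = -11200 J, Q = -18200 J, ΔU = -7050 J.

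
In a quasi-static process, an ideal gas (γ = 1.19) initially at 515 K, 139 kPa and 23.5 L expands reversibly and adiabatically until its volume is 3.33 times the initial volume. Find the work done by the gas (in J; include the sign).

n = P₁V₁/(RT₁) = 139×23.5/(8.314×515) = 0.763 mol.
Adiabatic: TV^(γ−1) = const ⇒ T₂ = 515×(0.300)^0.190 = 410 K; PV^γ = const ⇒ P₂ = 33.2 kPa.
ΔU = nCvΔT = 0.763×43.8×(410−515) = -3510 J.
Q = 0 for an adiabatic process, so W = −ΔU = 3510 J.

3510 J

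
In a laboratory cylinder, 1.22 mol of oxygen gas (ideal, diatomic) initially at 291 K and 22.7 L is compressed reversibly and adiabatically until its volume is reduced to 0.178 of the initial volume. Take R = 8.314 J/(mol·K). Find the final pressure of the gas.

P₁ = nRT₁/V₁ = 1.22×8.314×291/22.7 = 130 kPa.
Adiabatic: TV^(γ−1) = const ⇒ T₂ = 291×(5.62)^0.400 = 580 K; PV^γ = const ⇒ P₂ = 1460 kPa.

1460 kPa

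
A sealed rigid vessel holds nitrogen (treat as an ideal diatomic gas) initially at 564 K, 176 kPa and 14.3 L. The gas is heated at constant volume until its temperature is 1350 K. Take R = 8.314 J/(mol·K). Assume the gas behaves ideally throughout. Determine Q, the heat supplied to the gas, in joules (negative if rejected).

8770 J

n = P₁V₁/(RT₁) = 176×14.3/(8.314×564) = 0.537 mol.
Isochoric: V stays 14.3 L; P/T = const ⇒ T₂ = 1350 K, P₂ = 421 kPa.
W = 0 (no volume change).
ΔU = nCvΔT = 0.537×20.8×(1350−564) = 8770 J.
Q = ΔU = 8770 J.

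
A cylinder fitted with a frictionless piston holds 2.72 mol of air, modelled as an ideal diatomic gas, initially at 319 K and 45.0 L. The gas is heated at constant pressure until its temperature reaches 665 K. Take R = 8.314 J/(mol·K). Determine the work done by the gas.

P₁ = nRT₁/V₁ = 2.72×8.314×319/45.0 = 160 kPa.
Isobaric: P stays 160 kPa; V/T = const ⇒ T₂ = 665 K, V₂ = 93.8 L.
W = PΔV = 160×(93.8−45.0) kPa·L = 7820 J.

7820 J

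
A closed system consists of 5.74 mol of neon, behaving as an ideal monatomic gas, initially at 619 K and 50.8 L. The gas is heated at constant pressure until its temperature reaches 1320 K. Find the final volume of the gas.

P₁ = nRT₁/V₁ = 5.74×8.314×619/50.8 = 581 kPa.
Isobaric: P stays 581 kPa; V/T = const ⇒ T₂ = 1320 K, V₂ = 108 L.

108 L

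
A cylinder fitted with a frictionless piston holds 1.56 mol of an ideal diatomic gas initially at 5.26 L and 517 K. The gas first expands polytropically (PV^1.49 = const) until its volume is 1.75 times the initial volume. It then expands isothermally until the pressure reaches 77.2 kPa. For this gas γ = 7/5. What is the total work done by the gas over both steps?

13300 J

P₁ = nRT₁/V₁ = 1.56×8.314×517/5.26 = 1270 kPa.
Step 1 — Polytropic n=1.49: T₂ = T₁(V₁/V₂)^(n−1) = 517×(0.571)^0.49 = 393 K; P₂ = P₁(V₁/V₂)^n = 554 kPa.
W = (P₁V₁−P₂V₂)/(n−1) = (1270×5.26−554×9.21)/0.49 = 3280 J.
ΔU = nCvΔT = 1.56×20.8×(393−517) = -4020 J.
Q = ΔU + W = -738 J.
State after step 1: P = 554 kPa, V = 9.21 L, T = 393 K.
Step 2 — Isothermal: T stays 393 K; PV = const ⇒ V₂ = 66.0 L, P₂ = 77.2 kPa.
ΔU = 0 (ideal gas, T constant).
W = nRT ln(V₂/V₁) = 1.56×8.314×393×ln(7.17) = 10000 J.
Q = ΔU + W = 10000 J.
Net over both steps: W = 13300 J, Q = 9300 J, ΔU = -4020 J.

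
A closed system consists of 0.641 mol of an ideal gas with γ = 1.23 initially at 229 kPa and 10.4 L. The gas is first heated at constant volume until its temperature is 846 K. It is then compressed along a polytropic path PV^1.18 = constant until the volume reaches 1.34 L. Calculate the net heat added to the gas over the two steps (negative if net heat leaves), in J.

6820 J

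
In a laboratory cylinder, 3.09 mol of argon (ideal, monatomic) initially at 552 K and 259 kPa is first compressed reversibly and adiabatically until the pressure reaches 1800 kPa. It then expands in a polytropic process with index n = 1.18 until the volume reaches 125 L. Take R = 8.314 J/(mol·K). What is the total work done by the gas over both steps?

26600 J

V₁ = nRT₁/P₁ = 3.09×8.314×552/259 = 54.8 L.
Step 1 — Adiabatic: T₂/T₁ = (P₂/P₁)^((γ−1)/γ) ⇒ T₂ = 552×(6.95)^0.400 = 1200 K; V₂ = 17.1 L.
ΔU = nCvΔT = 3.09×12.5×(1200−552) = 24900 J.
Q = 0 for an adiabatic process, so W = −ΔU = -24900 J.
State after step 1: P = 1800 kPa, V = 17.1 L, T = 1200 K.
Step 2 — Polytropic n=1.18: T₂ = T₁(V₁/V₂)^(n−1) = 1200×(0.137)^0.18 = 838 K; P₂ = P₁(V₁/V₂)^n = 172 kPa.
W = (P₁V₁−P₂V₂)/(n−1) = (1800×17.1−172×125)/0.18 = 51500 J.
ΔU = nCvΔT = 3.09×12.5×(838−1200) = -13900 J.
Q = ΔU + W = 37600 J.
Net over both steps: W = 26600 J, Q = 37600 J, ΔU = 11000 J.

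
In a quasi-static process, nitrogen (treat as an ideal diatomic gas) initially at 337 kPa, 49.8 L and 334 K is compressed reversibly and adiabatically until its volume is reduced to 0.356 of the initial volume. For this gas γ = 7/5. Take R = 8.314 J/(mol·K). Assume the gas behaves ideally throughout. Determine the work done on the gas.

n = P₁V₁/(RT₁) = 337×49.8/(8.314×334) = 6.04 mol.
Adiabatic: TV^(γ−1) = const ⇒ T₂ = 334×(2.81)^0.400 = 505 K; PV^γ = const ⇒ P₂ = 1430 kPa.
ΔU = nCvΔT = 6.04×20.8×(505−334) = 21500 J.
Q = 0 for an adiabatic process, so W = −ΔU = -21500 J.
Work done on the gas = −W_by = 21500 J.

21500 J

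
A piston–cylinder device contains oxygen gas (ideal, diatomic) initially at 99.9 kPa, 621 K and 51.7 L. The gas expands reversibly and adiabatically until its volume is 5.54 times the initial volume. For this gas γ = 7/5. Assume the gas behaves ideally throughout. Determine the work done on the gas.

-6400 J

n = P₁V₁/(RT₁) = 99.9×51.7/(8.314×621) = 1.00 mol.
Adiabatic: TV^(γ−1) = const ⇒ T₂ = 621×(0.181)^0.400 = 313 K; PV^γ = const ⇒ P₂ = 9.09 kPa.
ΔU = nCvΔT = 1.00×20.8×(313−621) = -6400 J.
Q = 0 for an adiabatic process, so W = −ΔU = 6400 J.
Work done on the gas = −W_by = -6400 J.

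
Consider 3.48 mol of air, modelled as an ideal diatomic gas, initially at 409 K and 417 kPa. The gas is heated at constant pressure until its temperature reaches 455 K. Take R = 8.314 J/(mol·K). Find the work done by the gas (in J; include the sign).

V₁ = nRT₁/P₁ = 3.48×8.314×409/417 = 28.4 L.
Isobaric: P stays 417 kPa; V/T = const ⇒ T₂ = 455 K, V₂ = 31.6 L.
W = PΔV = 417×(31.6−28.4) kPa·L = 1330 J.

1330 J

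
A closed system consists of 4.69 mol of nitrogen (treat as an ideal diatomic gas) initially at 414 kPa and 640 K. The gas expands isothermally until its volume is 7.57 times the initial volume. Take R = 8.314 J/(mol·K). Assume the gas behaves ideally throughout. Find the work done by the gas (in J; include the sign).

50500 J

V₁ = nRT₁/P₁ = 4.69×8.314×640/414 = 60.3 L.
Isothermal: T stays 640 K; PV = const ⇒ V₂ = 456 L, P₂ = 54.7 kPa.
W = nRT ln(V₂/V₁) = 4.69×8.314×640×ln(7.57) = 50500 J.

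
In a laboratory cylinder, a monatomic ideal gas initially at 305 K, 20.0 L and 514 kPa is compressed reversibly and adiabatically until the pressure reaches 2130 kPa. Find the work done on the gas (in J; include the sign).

n = P₁V₁/(RT₁) = 514×20.0/(8.314×305) = 4.05 mol.
Adiabatic: T₂/T₁ = (P₂/P₁)^((γ−1)/γ) ⇒ T₂ = 305×(4.14)^0.400 = 539 K; V₂ = 8.52 L.
ΔU = nCvΔT = 4.05×12.5×(539−305) = 11800 J.
Q = 0 for an adiabatic process, so W = −ΔU = -11800 J.
Work done on the gas = −W_by = 11800 J.

11800 J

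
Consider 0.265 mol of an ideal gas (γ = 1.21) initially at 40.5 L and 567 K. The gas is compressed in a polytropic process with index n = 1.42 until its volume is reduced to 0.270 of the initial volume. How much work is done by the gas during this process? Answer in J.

P₁ = nRT₁/V₁ = 0.265×8.314×567/40.5 = 30.8 kPa.
Polytropic n=1.42: T₂ = T₁(V₁/V₂)^(n−1) = 567×(3.70)^0.42 = 983 K; P₂ = P₁(V₁/V₂)^n = 198 kPa.
W = (P₁V₁−P₂V₂)/(n−1) = (30.8×40.5−198×10.9)/0.42 = -2180 J.

-2180 J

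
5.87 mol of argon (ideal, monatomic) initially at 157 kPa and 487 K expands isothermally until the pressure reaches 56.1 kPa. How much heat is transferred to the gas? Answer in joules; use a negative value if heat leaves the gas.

V₁ = nRT₁/P₁ = 5.87×8.314×487/157 = 151 L.
Isothermal: T stays 487 K; PV = const ⇒ V₂ = 424 L, P₂ = 56.1 kPa.
ΔU = 0 (ideal gas, T constant).
W = nRT ln(V₂/V₁) = 5.87×8.314×487×ln(2.80) = 24500 J.
Q = ΔU + W = 24500 J.

24500 J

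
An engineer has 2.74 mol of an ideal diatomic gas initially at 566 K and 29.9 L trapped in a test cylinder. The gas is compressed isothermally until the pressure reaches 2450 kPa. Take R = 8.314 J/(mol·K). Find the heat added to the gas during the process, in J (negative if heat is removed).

P₁ = nRT₁/V₁ = 2.74×8.314×566/29.9 = 431 kPa.
Isothermal: T stays 566 K; PV = const ⇒ V₂ = 5.26 L, P₂ = 2450 kPa.
ΔU = 0 (ideal gas, T constant).
W = nRT ln(V₂/V₁) = 2.74×8.314×566×ln(0.176) = -22400 J.
Q = ΔU + W = -22400 J.

-22400 J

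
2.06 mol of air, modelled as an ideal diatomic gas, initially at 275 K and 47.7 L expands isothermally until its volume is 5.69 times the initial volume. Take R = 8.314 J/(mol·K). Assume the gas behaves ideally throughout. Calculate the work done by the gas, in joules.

P₁ = nRT₁/V₁ = 2.06×8.314×275/47.7 = 98.7 kPa.
Isothermal: T stays 275 K; PV = const ⇒ V₂ = 271 L, P₂ = 17.4 kPa.
W = nRT ln(V₂/V₁) = 2.06×8.314×275×ln(5.69) = 8190 J.

8190 J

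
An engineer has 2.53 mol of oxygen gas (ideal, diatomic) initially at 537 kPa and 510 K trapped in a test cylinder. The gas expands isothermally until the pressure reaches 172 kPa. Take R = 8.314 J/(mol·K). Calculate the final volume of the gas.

62.4 L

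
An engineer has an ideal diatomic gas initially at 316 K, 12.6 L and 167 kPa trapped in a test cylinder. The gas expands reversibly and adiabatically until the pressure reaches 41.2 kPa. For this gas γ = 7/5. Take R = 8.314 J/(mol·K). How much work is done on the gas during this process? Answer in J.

-1730 J

n = P₁V₁/(RT₁) = 167×12.6/(8.314×316) = 0.801 mol.
Adiabatic: T₂/T₁ = (P₂/P₁)^((γ−1)/γ) ⇒ T₂ = 316×(0.247)^0.286 = 212 K; V₂ = 34.2 L.
ΔU = nCvΔT = 0.801×20.8×(212−316) = -1730 J.
Q = 0 for an adiabatic process, so W = −ΔU = 1730 J.
Work done on the gas = −W_by = -1730 J.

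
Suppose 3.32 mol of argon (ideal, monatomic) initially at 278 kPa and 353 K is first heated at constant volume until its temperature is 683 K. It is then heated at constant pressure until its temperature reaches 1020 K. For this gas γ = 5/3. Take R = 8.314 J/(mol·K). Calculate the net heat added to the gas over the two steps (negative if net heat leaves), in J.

V₁ = nRT₁/P₁ = 3.32×8.314×353/278 = 35.0 L.
Step 1 — Isochoric: V stays 35.0 L; P/T = const ⇒ T₂ = 683 K, P₂ = 538 kPa.
W = 0 (no volume change).
ΔU = nCvΔT = 3.32×12.5×(683−353) = 13700 J.
Q = ΔU = 13700 J.
State after step 1: P = 538 kPa, V = 35.0 L, T = 683 K.
Step 2 — Isobaric: P stays 538 kPa; V/T = const ⇒ T₂ = 1020 K, V₂ = 52.3 L.
W = PΔV = 538×(52.3−35.0) kPa·L = 9300 J.
ΔU = nCvΔT = 3.32×12.5×(1020−683) = 14000 J.
Q = ΔU + W = nCpΔT = 23300 J.
Net over both steps: W = 9300 J, Q = 36900 J, ΔU = 27600 J.

36900 J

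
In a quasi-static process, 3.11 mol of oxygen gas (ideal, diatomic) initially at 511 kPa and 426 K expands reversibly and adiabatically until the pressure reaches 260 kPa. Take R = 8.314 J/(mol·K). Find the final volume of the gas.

34.9 L

V₁ = nRT₁/P₁ = 3.11×8.314×426/511 = 21.6 L.
Adiabatic: T₂/T₁ = (P₂/P₁)^((γ−1)/γ) ⇒ T₂ = 426×(0.509)^0.286 = 351 K; V₂ = 34.9 L.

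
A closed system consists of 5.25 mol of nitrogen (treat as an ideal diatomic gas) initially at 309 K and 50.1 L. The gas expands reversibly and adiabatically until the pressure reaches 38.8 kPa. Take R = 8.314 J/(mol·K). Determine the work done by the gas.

P₁ = nRT₁/V₁ = 5.25×8.314×309/50.1 = 269 kPa.
Adiabatic: T₂/T₁ = (P₂/P₁)^((γ−1)/γ) ⇒ T₂ = 309×(0.144)^0.286 = 178 K; V₂ = 200 L.
ΔU = nCvΔT = 5.25×20.8×(178−309) = -14300 J.
Q = 0 for an adiabatic process, so W = −ΔU = 14300 J.

14300 J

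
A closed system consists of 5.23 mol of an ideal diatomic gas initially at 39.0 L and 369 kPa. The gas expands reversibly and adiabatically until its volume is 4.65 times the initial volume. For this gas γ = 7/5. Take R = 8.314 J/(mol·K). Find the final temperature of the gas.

T₁ = P₁V₁/(nR) = 369×39.0/(5.23×8.314) = 331 K.
Adiabatic: TV^(γ−1) = const ⇒ T₂ = 331×(0.215)^0.400 = 179 K; PV^γ = const ⇒ P₂ = 42.9 kPa.

179 K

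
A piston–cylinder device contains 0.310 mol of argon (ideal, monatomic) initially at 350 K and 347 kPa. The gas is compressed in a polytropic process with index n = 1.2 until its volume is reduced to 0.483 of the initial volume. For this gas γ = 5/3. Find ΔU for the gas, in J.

212 J

V₁ = nRT₁/P₁ = 0.310×8.314×350/347 = 2.60 L.
Polytropic n=1.2: T₂ = T₁(V₁/V₂)^(n−1) = 350×(2.07)^0.20 = 405 K; P₂ = P₁(V₁/V₂)^n = 831 kPa.
For an ideal gas ΔU = nCvΔT with Cv = (3/2)R = 12.5 J/(mol·K).
ΔU = 0.310×12.5×(405−350) = 212 J.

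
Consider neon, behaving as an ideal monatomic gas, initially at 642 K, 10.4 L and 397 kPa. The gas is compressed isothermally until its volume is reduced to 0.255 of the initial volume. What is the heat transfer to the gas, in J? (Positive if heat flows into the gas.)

n = P₁V₁/(RT₁) = 397×10.4/(8.314×642) = 0.774 mol.
Isothermal: T stays 642 K; PV = const ⇒ V₂ = 2.65 L, P₂ = 1560 kPa.
ΔU = 0 (ideal gas, T constant).
W = nRT ln(V₂/V₁) = 0.774×8.314×642×ln(0.255) = -5640 J.
Q = ΔU + W = -5640 J.

-5640 J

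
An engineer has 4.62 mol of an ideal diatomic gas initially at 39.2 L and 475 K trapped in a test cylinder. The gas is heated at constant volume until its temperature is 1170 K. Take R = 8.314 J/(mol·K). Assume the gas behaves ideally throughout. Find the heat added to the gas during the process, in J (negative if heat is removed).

66700 J

P₁ = nRT₁/V₁ = 4.62×8.314×475/39.2 = 465 kPa.
Isochoric: V stays 39.2 L; P/T = const ⇒ T₂ = 1170 K, P₂ = 1150 kPa.
W = 0 (no volume change).
ΔU = nCvΔT = 4.62×20.8×(1170−475) = 66700 J.
Q = ΔU = 66700 J.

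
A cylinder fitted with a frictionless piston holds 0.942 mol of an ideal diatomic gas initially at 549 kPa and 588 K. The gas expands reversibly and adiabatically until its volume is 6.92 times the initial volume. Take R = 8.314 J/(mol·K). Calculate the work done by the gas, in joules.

V₁ = nRT₁/P₁ = 0.942×8.314×588/549 = 8.39 L.
Adiabatic: TV^(γ−1) = const ⇒ T₂ = 588×(0.145)^0.400 = 271 K; PV^γ = const ⇒ P₂ = 36.6 kPa.
ΔU = nCvΔT = 0.942×20.8×(271−588) = -6200 J.
Q = 0 for an adiabatic process, so W = −ΔU = 6200 J.

6200 J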